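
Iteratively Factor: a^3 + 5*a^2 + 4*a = (a + 1)*(a^2 + 4*a) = (a + 1)*(a + 4)*(a)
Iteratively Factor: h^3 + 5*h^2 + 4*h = (h)*(h^2 + 5*h + 4) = h*(h + 1)*(h + 4)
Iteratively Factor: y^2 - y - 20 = (y - 5)*(y + 4)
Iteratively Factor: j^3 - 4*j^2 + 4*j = (j - 2)*(j^2 - 2*j) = (j - 2)^2*(j)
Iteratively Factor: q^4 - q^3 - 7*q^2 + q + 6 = (q - 3)*(q^3 + 2*q^2 - q - 2) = (q - 3)*(q - 1)*(q^2 + 3*q + 2) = (q - 3)*(q - 1)*(q + 1)*(q + 2)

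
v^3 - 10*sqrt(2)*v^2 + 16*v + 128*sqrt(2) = (v - 8*sqrt(2))*(v - 4*sqrt(2))*(v + 2*sqrt(2))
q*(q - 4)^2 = q^3 - 8*q^2 + 16*q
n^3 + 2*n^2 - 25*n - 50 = (n - 5)*(n + 2)*(n + 5)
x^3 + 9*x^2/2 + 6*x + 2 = (x + 1/2)*(x + 2)^2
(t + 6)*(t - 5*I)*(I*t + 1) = I*t^3 + 6*t^2 + 6*I*t^2 + 36*t - 5*I*t - 30*I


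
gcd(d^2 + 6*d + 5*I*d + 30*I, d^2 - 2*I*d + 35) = d + 5*I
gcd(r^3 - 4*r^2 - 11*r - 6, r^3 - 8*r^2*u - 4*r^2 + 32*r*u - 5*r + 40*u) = r + 1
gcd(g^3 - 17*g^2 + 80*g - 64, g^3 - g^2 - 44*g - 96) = g - 8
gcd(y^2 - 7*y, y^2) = y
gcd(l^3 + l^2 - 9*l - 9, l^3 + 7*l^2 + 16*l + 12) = l + 3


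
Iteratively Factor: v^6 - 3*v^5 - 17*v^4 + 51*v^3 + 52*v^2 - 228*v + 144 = (v + 3)*(v^5 - 6*v^4 + v^3 + 48*v^2 - 92*v + 48) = (v - 4)*(v + 3)*(v^4 - 2*v^3 - 7*v^2 + 20*v - 12) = (v - 4)*(v - 2)*(v + 3)*(v^3 - 7*v + 6) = (v - 4)*(v - 2)^2*(v + 3)*(v^2 + 2*v - 3) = (v - 4)*(v - 2)^2*(v + 3)^2*(v - 1)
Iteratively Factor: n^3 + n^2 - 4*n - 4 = (n + 1)*(n^2 - 4) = (n + 1)*(n + 2)*(n - 2)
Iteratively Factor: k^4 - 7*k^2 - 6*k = (k)*(k^3 - 7*k - 6) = k*(k - 3)*(k^2 + 3*k + 2) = k*(k - 3)*(k + 2)*(k + 1)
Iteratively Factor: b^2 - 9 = (b - 3)*(b + 3)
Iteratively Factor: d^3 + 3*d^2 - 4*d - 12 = (d + 2)*(d^2 + d - 6) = (d - 2)*(d + 2)*(d + 3)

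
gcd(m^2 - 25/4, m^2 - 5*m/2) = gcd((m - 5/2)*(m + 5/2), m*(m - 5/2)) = m - 5/2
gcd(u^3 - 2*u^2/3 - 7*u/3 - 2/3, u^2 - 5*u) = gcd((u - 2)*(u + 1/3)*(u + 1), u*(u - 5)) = 1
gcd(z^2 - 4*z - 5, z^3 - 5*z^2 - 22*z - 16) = z + 1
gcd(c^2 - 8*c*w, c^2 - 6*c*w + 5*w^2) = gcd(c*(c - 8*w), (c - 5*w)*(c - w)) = 1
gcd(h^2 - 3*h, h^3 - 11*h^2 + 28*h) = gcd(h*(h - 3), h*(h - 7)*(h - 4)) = h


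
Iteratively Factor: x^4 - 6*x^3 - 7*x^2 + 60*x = (x - 5)*(x^3 - x^2 - 12*x) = (x - 5)*(x + 3)*(x^2 - 4*x) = x*(x - 5)*(x + 3)*(x - 4)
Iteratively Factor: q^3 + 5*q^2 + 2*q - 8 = (q + 4)*(q^2 + q - 2) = (q + 2)*(q + 4)*(q - 1)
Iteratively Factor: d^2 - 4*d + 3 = (d - 1)*(d - 3)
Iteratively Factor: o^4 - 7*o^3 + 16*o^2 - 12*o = (o - 2)*(o^3 - 5*o^2 + 6*o) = (o - 3)*(o - 2)*(o^2 - 2*o) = o*(o - 3)*(o - 2)*(o - 2)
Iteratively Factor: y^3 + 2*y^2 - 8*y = (y - 2)*(y^2 + 4*y) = y*(y - 2)*(y + 4)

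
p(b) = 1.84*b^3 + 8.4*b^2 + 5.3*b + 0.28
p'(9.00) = 603.62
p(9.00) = 2069.74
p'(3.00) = 105.38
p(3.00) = 141.46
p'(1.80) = 53.42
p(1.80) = 47.77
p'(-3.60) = 16.36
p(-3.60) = 4.22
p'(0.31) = 11.04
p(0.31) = 2.79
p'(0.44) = 13.76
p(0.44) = 4.39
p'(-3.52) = 14.56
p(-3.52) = 5.45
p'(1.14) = 31.63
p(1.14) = 19.96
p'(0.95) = 26.24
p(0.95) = 14.47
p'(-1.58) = -7.46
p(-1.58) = 5.62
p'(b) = 5.52*b^2 + 16.8*b + 5.3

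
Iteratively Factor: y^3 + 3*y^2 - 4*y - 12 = (y + 3)*(y^2 - 4) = (y - 2)*(y + 3)*(y + 2)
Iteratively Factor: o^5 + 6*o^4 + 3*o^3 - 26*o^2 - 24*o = (o + 1)*(o^4 + 5*o^3 - 2*o^2 - 24*o) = (o + 1)*(o + 3)*(o^3 + 2*o^2 - 8*o) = (o + 1)*(o + 3)*(o + 4)*(o^2 - 2*o) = (o - 2)*(o + 1)*(o + 3)*(o + 4)*(o)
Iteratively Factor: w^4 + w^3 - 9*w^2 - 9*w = (w + 1)*(w^3 - 9*w) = w*(w + 1)*(w^2 - 9) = w*(w + 1)*(w + 3)*(w - 3)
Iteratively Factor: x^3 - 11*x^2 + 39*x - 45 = (x - 3)*(x^2 - 8*x + 15) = (x - 3)^2*(x - 5)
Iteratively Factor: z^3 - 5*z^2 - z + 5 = (z - 5)*(z^2 - 1) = (z - 5)*(z + 1)*(z - 1)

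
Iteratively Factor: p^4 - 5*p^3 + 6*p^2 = (p)*(p^3 - 5*p^2 + 6*p) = p*(p - 2)*(p^2 - 3*p) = p^2*(p - 2)*(p - 3)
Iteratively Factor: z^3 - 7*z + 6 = (z + 3)*(z^2 - 3*z + 2) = (z - 1)*(z + 3)*(z - 2)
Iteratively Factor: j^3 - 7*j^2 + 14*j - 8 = (j - 2)*(j^2 - 5*j + 4) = (j - 4)*(j - 2)*(j - 1)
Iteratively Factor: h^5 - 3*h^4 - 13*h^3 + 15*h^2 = (h - 5)*(h^4 + 2*h^3 - 3*h^2) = (h - 5)*(h + 3)*(h^3 - h^2) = (h - 5)*(h - 1)*(h + 3)*(h^2) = h*(h - 5)*(h - 1)*(h + 3)*(h)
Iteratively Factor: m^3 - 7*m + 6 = (m - 1)*(m^2 + m - 6) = (m - 2)*(m - 1)*(m + 3)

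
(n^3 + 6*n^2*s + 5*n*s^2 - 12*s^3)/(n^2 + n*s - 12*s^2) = (-n^2 - 2*n*s + 3*s^2)/(-n + 3*s)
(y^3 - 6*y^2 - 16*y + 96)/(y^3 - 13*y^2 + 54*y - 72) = (y + 4)/(y - 3)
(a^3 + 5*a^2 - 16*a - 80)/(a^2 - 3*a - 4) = (a^2 + 9*a + 20)/(a + 1)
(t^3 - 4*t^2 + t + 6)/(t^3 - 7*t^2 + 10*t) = (t^2 - 2*t - 3)/(t*(t - 5))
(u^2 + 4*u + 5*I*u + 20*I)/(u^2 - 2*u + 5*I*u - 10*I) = (u + 4)/(u - 2)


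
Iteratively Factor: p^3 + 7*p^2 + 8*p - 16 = (p + 4)*(p^2 + 3*p - 4) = (p - 1)*(p + 4)*(p + 4)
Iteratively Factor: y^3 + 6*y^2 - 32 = (y + 4)*(y^2 + 2*y - 8) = (y - 2)*(y + 4)*(y + 4)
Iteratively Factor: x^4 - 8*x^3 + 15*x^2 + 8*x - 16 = (x - 4)*(x^3 - 4*x^2 - x + 4) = (x - 4)^2*(x^2 - 1) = (x - 4)^2*(x + 1)*(x - 1)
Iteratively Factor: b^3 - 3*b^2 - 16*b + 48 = (b - 3)*(b^2 - 16) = (b - 4)*(b - 3)*(b + 4)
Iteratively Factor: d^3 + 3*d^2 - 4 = (d + 2)*(d^2 + d - 2) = (d - 1)*(d + 2)*(d + 2)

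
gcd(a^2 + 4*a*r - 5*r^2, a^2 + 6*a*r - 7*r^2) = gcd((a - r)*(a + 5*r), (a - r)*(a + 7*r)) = -a + r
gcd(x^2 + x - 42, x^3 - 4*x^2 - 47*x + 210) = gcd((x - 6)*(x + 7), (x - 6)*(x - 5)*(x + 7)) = x^2 + x - 42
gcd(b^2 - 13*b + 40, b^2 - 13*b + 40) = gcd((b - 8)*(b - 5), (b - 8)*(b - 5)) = b^2 - 13*b + 40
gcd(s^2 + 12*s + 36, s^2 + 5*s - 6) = s + 6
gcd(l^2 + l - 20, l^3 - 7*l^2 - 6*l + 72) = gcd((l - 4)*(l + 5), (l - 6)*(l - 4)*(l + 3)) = l - 4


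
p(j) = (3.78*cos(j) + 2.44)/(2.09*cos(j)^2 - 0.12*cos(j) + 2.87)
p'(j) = (4.18*sin(j)*cos(j) - 0.12*sin(j))*(3.78*cos(j) + 2.44)/(2.09*cos(j)^2 - 0.12*cos(j) + 2.87)^2 - 3.78*sin(j)/(2.09*cos(j)^2 - 0.12*cos(j) + 2.87) = (7.9002*cos(j)^2 + 10.1992*cos(j) - 11.1414)*sin(j)/(4.3681*cos(j)^4 - 0.5016*cos(j)^3 + 12.011*cos(j)^2 - 0.6888*cos(j) + 8.2369)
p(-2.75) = -0.22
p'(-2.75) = 0.23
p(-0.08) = 1.29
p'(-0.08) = -0.02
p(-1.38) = 1.08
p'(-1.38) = 1.03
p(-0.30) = 1.30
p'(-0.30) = -0.08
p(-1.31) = 1.15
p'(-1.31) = 0.87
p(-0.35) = 1.30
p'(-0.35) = -0.09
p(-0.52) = 1.32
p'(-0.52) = -0.10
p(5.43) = 1.33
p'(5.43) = 0.06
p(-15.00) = -0.10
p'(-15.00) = 0.54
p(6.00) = 1.30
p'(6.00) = -0.08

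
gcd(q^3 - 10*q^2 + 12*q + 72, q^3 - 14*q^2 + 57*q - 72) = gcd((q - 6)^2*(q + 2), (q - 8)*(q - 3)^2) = 1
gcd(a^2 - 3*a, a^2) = a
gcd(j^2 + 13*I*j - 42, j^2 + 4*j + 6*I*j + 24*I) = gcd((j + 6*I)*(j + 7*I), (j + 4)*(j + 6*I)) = j + 6*I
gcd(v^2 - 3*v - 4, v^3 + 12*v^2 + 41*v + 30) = v + 1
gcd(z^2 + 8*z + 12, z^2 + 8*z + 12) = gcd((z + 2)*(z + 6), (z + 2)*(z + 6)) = z^2 + 8*z + 12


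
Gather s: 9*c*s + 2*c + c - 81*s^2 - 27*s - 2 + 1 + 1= 3*c - 81*s^2 + s*(9*c - 27)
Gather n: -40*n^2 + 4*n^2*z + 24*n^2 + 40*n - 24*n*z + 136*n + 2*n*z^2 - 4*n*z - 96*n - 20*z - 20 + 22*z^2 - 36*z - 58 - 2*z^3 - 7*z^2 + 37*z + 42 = n^2*(4*z - 16) + n*(2*z^2 - 28*z + 80) - 2*z^3 + 15*z^2 - 19*z - 36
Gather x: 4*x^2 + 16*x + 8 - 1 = 4*x^2 + 16*x + 7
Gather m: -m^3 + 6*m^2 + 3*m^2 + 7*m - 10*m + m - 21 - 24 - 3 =-m^3 + 9*m^2 - 2*m - 48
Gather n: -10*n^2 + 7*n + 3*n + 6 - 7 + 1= -10*n^2 + 10*n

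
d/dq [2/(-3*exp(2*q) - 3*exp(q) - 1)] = (12*exp(q) + 6)*exp(q)/(3*exp(2*q) + 3*exp(q) + 1)^2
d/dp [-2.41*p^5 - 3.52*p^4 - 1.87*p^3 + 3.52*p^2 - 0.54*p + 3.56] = -12.05*p^4 - 14.08*p^3 - 5.61*p^2 + 7.04*p - 0.54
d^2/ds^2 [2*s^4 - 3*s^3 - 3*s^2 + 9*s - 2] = 24*s^2 - 18*s - 6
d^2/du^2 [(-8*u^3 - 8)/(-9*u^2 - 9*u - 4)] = 48*(15*u^3 + 117*u^2 + 97*u + 15)/(729*u^6 + 2187*u^5 + 3159*u^4 + 2673*u^3 + 1404*u^2 + 432*u + 64)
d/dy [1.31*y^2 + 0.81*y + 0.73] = 2.62*y + 0.81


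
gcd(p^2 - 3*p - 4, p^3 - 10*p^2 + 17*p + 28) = p^2 - 3*p - 4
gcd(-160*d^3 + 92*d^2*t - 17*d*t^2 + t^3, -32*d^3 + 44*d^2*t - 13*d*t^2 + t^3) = 32*d^2 - 12*d*t + t^2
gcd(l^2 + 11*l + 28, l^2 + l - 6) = 1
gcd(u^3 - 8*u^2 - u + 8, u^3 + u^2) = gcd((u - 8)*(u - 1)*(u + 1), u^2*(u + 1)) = u + 1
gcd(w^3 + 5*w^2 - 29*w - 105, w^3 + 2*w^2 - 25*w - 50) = w - 5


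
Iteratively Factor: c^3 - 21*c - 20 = (c - 5)*(c^2 + 5*c + 4) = (c - 5)*(c + 4)*(c + 1)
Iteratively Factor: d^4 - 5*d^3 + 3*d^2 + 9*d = (d)*(d^3 - 5*d^2 + 3*d + 9) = d*(d + 1)*(d^2 - 6*d + 9) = d*(d - 3)*(d + 1)*(d - 3)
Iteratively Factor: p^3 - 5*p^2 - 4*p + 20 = (p - 5)*(p^2 - 4) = (p - 5)*(p - 2)*(p + 2)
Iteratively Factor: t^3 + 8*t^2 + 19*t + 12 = (t + 1)*(t^2 + 7*t + 12) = (t + 1)*(t + 3)*(t + 4)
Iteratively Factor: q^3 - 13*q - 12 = (q - 4)*(q^2 + 4*q + 3) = (q - 4)*(q + 3)*(q + 1)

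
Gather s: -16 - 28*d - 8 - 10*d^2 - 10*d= -10*d^2 - 38*d - 24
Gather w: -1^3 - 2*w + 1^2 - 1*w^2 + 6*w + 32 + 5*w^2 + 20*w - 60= 4*w^2 + 24*w - 28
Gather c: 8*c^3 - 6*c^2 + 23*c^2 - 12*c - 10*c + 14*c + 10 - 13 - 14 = 8*c^3 + 17*c^2 - 8*c - 17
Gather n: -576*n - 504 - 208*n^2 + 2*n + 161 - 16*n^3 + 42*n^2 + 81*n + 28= -16*n^3 - 166*n^2 - 493*n - 315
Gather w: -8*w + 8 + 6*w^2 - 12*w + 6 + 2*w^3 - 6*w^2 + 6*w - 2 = 2*w^3 - 14*w + 12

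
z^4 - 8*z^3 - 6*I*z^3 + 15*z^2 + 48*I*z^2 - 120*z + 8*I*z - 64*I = (z - 8)*(z - 8*I)*(z + I)^2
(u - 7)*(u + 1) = u^2 - 6*u - 7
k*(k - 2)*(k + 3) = k^3 + k^2 - 6*k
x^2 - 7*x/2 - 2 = (x - 4)*(x + 1/2)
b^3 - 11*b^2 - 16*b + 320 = (b - 8)^2*(b + 5)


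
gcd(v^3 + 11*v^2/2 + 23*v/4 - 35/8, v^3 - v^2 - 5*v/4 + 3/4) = v - 1/2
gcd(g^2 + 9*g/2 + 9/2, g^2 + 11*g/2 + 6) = g + 3/2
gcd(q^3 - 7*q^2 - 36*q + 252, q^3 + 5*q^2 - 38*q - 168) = q - 6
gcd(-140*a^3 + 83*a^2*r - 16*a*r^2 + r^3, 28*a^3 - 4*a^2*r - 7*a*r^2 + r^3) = -7*a + r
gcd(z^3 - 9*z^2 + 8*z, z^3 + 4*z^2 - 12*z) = z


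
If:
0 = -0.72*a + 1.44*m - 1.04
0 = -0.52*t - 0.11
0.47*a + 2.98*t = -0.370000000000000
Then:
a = 0.55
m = 1.00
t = -0.21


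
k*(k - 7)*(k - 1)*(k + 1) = k^4 - 7*k^3 - k^2 + 7*k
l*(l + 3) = l^2 + 3*l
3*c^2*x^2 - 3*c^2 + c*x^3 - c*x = (3*c + x)*(x - 1)*(c*x + c)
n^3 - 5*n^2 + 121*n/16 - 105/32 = (n - 5/2)*(n - 7/4)*(n - 3/4)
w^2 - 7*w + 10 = (w - 5)*(w - 2)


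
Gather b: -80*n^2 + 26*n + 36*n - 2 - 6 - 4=-80*n^2 + 62*n - 12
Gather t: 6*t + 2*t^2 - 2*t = 2*t^2 + 4*t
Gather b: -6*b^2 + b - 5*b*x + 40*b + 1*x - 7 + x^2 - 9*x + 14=-6*b^2 + b*(41 - 5*x) + x^2 - 8*x + 7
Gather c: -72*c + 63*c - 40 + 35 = -9*c - 5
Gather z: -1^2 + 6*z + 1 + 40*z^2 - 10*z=40*z^2 - 4*z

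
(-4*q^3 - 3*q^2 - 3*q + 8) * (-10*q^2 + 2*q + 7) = 40*q^5 + 22*q^4 - 4*q^3 - 107*q^2 - 5*q + 56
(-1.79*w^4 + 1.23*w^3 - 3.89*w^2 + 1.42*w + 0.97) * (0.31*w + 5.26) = -0.5549*w^5 - 9.0341*w^4 + 5.2639*w^3 - 20.0212*w^2 + 7.7699*w + 5.1022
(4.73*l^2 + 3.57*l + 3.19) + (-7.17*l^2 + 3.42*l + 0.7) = -2.44*l^2 + 6.99*l + 3.89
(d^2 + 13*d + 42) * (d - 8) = d^3 + 5*d^2 - 62*d - 336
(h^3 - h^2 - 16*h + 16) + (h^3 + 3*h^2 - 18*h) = 2*h^3 + 2*h^2 - 34*h + 16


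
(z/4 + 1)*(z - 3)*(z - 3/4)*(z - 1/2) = z^4/4 - z^3/16 - 103*z^2/32 + 123*z/32 - 9/8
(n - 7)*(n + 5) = n^2 - 2*n - 35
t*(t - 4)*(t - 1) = t^3 - 5*t^2 + 4*t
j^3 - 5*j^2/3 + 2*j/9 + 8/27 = (j - 4/3)*(j - 2/3)*(j + 1/3)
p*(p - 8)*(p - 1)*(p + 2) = p^4 - 7*p^3 - 10*p^2 + 16*p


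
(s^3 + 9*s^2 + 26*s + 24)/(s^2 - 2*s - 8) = (s^2 + 7*s + 12)/(s - 4)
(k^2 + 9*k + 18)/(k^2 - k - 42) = (k + 3)/(k - 7)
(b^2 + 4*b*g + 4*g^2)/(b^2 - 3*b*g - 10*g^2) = (b + 2*g)/(b - 5*g)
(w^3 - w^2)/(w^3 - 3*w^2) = (w - 1)/(w - 3)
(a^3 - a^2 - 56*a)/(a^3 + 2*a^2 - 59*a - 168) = a/(a + 3)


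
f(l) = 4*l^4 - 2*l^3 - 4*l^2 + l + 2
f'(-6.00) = -3623.00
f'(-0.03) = 1.23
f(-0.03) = 1.97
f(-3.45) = 599.75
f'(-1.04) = -15.17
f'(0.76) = -1.52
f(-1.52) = 19.61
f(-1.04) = 3.56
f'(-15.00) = -55229.00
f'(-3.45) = -699.83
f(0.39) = 1.76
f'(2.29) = 143.36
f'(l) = 16*l^3 - 6*l^2 - 8*l + 1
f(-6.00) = 5468.00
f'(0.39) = -2.08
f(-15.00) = 208337.00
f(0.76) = 0.91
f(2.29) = 69.30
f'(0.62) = -2.45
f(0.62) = 1.20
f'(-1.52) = -56.89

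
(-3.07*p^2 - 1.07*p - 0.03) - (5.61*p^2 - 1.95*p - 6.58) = -8.68*p^2 + 0.88*p + 6.55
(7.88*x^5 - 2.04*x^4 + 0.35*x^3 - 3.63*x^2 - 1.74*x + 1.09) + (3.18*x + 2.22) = 7.88*x^5 - 2.04*x^4 + 0.35*x^3 - 3.63*x^2 + 1.44*x + 3.31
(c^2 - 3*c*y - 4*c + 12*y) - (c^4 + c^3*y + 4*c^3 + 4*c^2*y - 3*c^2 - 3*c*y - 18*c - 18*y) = -c^4 - c^3*y - 4*c^3 - 4*c^2*y + 4*c^2 + 14*c + 30*y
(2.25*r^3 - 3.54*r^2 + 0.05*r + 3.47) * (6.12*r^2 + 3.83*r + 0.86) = 13.77*r^5 - 13.0473*r^4 - 11.3172*r^3 + 18.3835*r^2 + 13.3331*r + 2.9842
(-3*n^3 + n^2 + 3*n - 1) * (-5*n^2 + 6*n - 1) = 15*n^5 - 23*n^4 - 6*n^3 + 22*n^2 - 9*n + 1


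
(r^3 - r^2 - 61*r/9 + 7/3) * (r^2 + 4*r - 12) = r^5 + 3*r^4 - 205*r^3/9 - 115*r^2/9 + 272*r/3 - 28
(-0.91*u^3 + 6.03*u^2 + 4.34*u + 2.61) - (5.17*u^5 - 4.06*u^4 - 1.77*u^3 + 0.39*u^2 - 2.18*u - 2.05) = -5.17*u^5 + 4.06*u^4 + 0.86*u^3 + 5.64*u^2 + 6.52*u + 4.66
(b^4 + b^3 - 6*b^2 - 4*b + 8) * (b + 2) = b^5 + 3*b^4 - 4*b^3 - 16*b^2 + 16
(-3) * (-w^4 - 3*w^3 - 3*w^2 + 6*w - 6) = 3*w^4 + 9*w^3 + 9*w^2 - 18*w + 18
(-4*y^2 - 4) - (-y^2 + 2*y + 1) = -3*y^2 - 2*y - 5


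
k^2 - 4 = (k - 2)*(k + 2)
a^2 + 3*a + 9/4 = (a + 3/2)^2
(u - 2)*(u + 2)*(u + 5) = u^3 + 5*u^2 - 4*u - 20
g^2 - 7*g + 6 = (g - 6)*(g - 1)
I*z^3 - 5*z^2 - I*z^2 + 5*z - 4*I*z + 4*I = (z + I)*(z + 4*I)*(I*z - I)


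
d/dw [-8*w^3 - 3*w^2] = 6*w*(-4*w - 1)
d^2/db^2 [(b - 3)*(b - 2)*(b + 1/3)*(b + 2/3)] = 12*b^2 - 24*b + 22/9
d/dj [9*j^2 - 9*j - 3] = 18*j - 9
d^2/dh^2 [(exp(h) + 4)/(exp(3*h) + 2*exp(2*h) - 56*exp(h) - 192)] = (4*exp(3*h) - 6*exp(2*h) + 196*exp(h) - 96)*exp(h)/(exp(6*h) - 6*exp(5*h) - 132*exp(4*h) + 568*exp(3*h) + 6336*exp(2*h) - 13824*exp(h) - 110592)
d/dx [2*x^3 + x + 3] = 6*x^2 + 1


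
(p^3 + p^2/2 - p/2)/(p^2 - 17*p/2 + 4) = p*(p + 1)/(p - 8)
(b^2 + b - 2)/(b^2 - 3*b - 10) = (b - 1)/(b - 5)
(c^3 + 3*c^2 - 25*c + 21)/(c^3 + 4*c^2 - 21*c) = (c - 1)/c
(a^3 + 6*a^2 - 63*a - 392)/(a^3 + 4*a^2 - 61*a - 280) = (a + 7)/(a + 5)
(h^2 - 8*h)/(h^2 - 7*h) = (h - 8)/(h - 7)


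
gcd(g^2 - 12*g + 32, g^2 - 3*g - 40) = g - 8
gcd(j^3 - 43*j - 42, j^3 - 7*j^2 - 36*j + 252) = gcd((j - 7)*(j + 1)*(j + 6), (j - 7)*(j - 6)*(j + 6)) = j^2 - j - 42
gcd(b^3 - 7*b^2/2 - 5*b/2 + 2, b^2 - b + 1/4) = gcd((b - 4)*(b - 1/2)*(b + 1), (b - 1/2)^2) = b - 1/2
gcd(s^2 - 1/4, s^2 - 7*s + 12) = 1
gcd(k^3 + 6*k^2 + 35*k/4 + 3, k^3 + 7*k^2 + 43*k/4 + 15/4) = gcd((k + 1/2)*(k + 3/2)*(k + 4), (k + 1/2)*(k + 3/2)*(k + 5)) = k^2 + 2*k + 3/4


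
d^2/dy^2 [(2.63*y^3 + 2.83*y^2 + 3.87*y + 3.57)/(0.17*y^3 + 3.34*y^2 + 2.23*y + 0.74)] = (-2.823054*y^6 - 5.31114000000002*y^5 + 4.01502599999998*y^4 + 81.8586760000001*y^3 + 225.30351*y^2 + 108.096384*y + 8.18615)/(0.004913*y^9 + 0.289578*y^8 + 5.882697*y^7 + 44.921026*y^6 + 79.688175*y^5 + 76.277094*y^4 + 44.438851*y^3 + 16.52679*y^2 + 3.663444*y + 0.405224)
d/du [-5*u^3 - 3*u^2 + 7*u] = -15*u^2 - 6*u + 7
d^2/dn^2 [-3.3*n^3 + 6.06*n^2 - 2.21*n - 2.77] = 12.12 - 19.8*n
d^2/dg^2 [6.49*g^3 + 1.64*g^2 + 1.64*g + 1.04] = 38.94*g + 3.28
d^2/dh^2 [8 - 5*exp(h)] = -5*exp(h)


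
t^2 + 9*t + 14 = (t + 2)*(t + 7)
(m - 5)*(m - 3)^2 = m^3 - 11*m^2 + 39*m - 45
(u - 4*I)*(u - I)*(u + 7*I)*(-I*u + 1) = -I*u^4 + 3*u^3 - 29*I*u^2 + 3*u - 28*I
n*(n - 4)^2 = n^3 - 8*n^2 + 16*n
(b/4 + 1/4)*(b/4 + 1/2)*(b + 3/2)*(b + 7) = b^4/16 + 23*b^3/32 + 19*b^2/8 + 97*b/32 + 21/16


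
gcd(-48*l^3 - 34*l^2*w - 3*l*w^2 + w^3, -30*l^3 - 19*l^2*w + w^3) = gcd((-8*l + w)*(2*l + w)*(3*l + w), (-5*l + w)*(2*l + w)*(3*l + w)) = 6*l^2 + 5*l*w + w^2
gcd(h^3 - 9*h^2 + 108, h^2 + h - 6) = h + 3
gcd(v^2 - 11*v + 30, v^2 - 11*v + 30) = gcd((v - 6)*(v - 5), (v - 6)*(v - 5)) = v^2 - 11*v + 30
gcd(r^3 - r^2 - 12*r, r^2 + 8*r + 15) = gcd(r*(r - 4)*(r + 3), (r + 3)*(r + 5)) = r + 3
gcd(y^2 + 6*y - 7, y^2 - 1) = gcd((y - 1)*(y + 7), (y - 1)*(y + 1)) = y - 1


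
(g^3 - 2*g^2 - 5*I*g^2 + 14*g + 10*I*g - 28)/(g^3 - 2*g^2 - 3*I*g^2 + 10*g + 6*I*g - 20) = (g - 7*I)/(g - 5*I)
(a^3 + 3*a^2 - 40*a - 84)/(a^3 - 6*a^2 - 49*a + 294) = (a + 2)/(a - 7)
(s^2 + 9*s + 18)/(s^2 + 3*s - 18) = (s + 3)/(s - 3)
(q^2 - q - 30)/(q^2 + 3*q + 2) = (q^2 - q - 30)/(q^2 + 3*q + 2)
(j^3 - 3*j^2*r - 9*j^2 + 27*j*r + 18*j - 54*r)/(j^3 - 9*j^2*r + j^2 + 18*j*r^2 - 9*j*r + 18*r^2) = (-j^2 + 9*j - 18)/(-j^2 + 6*j*r - j + 6*r)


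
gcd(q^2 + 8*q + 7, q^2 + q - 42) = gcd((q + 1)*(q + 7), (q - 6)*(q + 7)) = q + 7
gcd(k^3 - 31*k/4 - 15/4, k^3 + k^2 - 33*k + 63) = k - 3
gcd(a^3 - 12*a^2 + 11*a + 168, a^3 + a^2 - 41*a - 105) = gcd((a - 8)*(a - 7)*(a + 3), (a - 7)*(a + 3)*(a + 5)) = a^2 - 4*a - 21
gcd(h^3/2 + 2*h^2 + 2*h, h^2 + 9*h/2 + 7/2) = 1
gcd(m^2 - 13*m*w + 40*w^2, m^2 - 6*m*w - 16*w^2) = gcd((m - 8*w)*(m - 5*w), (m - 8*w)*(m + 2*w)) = -m + 8*w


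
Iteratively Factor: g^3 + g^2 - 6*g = (g)*(g^2 + g - 6) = g*(g - 2)*(g + 3)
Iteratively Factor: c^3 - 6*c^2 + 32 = (c + 2)*(c^2 - 8*c + 16) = (c - 4)*(c + 2)*(c - 4)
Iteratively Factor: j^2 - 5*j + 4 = (j - 1)*(j - 4)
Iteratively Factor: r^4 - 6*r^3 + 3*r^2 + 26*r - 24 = (r - 1)*(r^3 - 5*r^2 - 2*r + 24) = (r - 1)*(r + 2)*(r^2 - 7*r + 12) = (r - 4)*(r - 1)*(r + 2)*(r - 3)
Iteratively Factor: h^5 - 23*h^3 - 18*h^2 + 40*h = (h - 5)*(h^4 + 5*h^3 + 2*h^2 - 8*h) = h*(h - 5)*(h^3 + 5*h^2 + 2*h - 8) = h*(h - 5)*(h + 4)*(h^2 + h - 2) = h*(h - 5)*(h - 1)*(h + 4)*(h + 2)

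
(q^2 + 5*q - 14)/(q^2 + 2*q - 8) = (q + 7)/(q + 4)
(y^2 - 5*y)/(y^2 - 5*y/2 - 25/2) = 2*y/(2*y + 5)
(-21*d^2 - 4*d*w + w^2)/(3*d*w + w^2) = (-7*d + w)/w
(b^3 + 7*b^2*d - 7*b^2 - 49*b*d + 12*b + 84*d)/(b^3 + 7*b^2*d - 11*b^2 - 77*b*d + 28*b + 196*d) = (b - 3)/(b - 7)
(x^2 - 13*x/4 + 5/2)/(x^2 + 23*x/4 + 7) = (4*x^2 - 13*x + 10)/(4*x^2 + 23*x + 28)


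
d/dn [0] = 0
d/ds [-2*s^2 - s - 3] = -4*s - 1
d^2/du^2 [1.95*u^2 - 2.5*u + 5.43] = 3.90000000000000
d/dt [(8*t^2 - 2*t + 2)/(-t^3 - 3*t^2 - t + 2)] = 2*(4*t^4 - 2*t^3 - 4*t^2 + 22*t - 1)/(t^6 + 6*t^5 + 11*t^4 + 2*t^3 - 11*t^2 - 4*t + 4)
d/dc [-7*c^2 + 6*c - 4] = 6 - 14*c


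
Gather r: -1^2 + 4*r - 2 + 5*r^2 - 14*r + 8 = 5*r^2 - 10*r + 5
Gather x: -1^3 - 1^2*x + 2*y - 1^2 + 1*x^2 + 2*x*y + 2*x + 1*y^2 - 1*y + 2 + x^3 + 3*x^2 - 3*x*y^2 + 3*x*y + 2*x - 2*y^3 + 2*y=x^3 + 4*x^2 + x*(-3*y^2 + 5*y + 3) - 2*y^3 + y^2 + 3*y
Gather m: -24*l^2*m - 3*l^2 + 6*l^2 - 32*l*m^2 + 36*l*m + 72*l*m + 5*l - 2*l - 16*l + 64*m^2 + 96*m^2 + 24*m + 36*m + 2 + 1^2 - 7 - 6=3*l^2 - 13*l + m^2*(160 - 32*l) + m*(-24*l^2 + 108*l + 60) - 10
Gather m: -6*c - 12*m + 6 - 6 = -6*c - 12*m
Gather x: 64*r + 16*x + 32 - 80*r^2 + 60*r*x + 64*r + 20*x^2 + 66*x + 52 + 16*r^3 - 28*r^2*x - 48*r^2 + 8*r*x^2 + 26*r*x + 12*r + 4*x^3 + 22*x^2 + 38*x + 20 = 16*r^3 - 128*r^2 + 140*r + 4*x^3 + x^2*(8*r + 42) + x*(-28*r^2 + 86*r + 120) + 104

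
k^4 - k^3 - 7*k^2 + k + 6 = (k - 3)*(k - 1)*(k + 1)*(k + 2)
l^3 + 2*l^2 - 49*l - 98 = (l - 7)*(l + 2)*(l + 7)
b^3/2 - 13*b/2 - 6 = (b/2 + 1/2)*(b - 4)*(b + 3)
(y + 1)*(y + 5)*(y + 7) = y^3 + 13*y^2 + 47*y + 35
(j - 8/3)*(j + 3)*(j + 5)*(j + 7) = j^4 + 37*j^3/3 + 31*j^2 - 253*j/3 - 280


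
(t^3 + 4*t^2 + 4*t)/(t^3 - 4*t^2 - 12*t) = (t + 2)/(t - 6)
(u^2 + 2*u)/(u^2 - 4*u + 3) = u*(u + 2)/(u^2 - 4*u + 3)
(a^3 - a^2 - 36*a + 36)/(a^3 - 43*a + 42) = (a + 6)/(a + 7)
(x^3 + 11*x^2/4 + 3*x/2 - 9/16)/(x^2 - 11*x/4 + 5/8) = (4*x^2 + 12*x + 9)/(2*(2*x - 5))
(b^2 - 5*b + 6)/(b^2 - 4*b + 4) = (b - 3)/(b - 2)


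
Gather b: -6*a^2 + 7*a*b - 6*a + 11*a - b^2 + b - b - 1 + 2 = -6*a^2 + 7*a*b + 5*a - b^2 + 1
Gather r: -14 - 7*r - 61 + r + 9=-6*r - 66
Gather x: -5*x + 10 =10 - 5*x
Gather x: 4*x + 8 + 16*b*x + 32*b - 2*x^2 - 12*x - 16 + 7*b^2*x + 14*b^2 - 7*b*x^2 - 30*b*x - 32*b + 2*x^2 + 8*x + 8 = 14*b^2 - 7*b*x^2 + x*(7*b^2 - 14*b)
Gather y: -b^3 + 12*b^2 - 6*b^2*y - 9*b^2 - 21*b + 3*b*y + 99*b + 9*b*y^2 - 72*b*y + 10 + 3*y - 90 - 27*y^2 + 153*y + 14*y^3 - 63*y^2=-b^3 + 3*b^2 + 78*b + 14*y^3 + y^2*(9*b - 90) + y*(-6*b^2 - 69*b + 156) - 80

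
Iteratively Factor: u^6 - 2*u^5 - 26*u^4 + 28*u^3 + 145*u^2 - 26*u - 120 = (u - 3)*(u^5 + u^4 - 23*u^3 - 41*u^2 + 22*u + 40) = (u - 3)*(u + 1)*(u^4 - 23*u^2 - 18*u + 40) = (u - 3)*(u + 1)*(u + 4)*(u^3 - 4*u^2 - 7*u + 10) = (u - 3)*(u + 1)*(u + 2)*(u + 4)*(u^2 - 6*u + 5) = (u - 5)*(u - 3)*(u + 1)*(u + 2)*(u + 4)*(u - 1)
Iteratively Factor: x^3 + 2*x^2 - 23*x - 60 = (x + 3)*(x^2 - x - 20) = (x + 3)*(x + 4)*(x - 5)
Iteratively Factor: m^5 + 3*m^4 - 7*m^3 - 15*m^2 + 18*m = (m + 3)*(m^4 - 7*m^2 + 6*m) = (m - 2)*(m + 3)*(m^3 + 2*m^2 - 3*m) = (m - 2)*(m + 3)^2*(m^2 - m) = m*(m - 2)*(m + 3)^2*(m - 1)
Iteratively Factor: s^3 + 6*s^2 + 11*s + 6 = (s + 3)*(s^2 + 3*s + 2) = (s + 2)*(s + 3)*(s + 1)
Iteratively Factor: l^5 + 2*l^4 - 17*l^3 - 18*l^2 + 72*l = (l - 2)*(l^4 + 4*l^3 - 9*l^2 - 36*l) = (l - 2)*(l + 4)*(l^3 - 9*l) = l*(l - 2)*(l + 4)*(l^2 - 9) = l*(l - 2)*(l + 3)*(l + 4)*(l - 3)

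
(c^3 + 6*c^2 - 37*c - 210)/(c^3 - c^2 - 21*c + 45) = (c^2 + c - 42)/(c^2 - 6*c + 9)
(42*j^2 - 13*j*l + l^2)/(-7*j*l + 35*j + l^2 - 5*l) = (-6*j + l)/(l - 5)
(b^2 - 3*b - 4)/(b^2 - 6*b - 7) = (b - 4)/(b - 7)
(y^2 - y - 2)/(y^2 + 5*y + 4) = (y - 2)/(y + 4)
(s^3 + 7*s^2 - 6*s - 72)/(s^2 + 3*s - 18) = s + 4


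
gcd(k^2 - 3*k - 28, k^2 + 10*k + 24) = k + 4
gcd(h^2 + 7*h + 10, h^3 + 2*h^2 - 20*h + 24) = 1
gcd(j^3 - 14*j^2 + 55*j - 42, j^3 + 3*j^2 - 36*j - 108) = j - 6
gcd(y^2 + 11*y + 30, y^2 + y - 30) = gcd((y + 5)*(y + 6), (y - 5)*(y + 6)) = y + 6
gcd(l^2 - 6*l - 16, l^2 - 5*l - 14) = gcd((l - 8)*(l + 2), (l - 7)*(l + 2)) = l + 2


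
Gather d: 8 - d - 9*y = -d - 9*y + 8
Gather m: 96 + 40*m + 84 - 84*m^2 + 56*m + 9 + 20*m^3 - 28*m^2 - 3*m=20*m^3 - 112*m^2 + 93*m + 189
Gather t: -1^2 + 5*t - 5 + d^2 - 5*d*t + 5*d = d^2 + 5*d + t*(5 - 5*d) - 6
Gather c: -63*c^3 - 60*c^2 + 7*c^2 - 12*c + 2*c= -63*c^3 - 53*c^2 - 10*c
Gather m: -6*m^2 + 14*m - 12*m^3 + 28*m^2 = -12*m^3 + 22*m^2 + 14*m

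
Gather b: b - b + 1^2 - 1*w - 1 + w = 0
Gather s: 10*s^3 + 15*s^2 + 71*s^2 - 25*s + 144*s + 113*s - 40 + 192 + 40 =10*s^3 + 86*s^2 + 232*s + 192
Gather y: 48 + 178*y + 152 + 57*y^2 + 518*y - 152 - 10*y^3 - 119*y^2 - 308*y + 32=-10*y^3 - 62*y^2 + 388*y + 80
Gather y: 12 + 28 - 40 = 0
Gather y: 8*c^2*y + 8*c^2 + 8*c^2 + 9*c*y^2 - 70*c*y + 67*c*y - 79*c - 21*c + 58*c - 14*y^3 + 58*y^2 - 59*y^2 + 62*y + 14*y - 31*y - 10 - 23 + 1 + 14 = 16*c^2 - 42*c - 14*y^3 + y^2*(9*c - 1) + y*(8*c^2 - 3*c + 45) - 18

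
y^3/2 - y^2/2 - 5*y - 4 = (y/2 + 1/2)*(y - 4)*(y + 2)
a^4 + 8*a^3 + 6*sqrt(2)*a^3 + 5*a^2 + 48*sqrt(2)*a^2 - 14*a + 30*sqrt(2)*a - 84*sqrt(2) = (a - 1)*(a + 2)*(a + 7)*(a + 6*sqrt(2))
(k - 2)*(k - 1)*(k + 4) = k^3 + k^2 - 10*k + 8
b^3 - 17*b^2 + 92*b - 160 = (b - 8)*(b - 5)*(b - 4)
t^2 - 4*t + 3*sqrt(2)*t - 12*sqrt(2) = (t - 4)*(t + 3*sqrt(2))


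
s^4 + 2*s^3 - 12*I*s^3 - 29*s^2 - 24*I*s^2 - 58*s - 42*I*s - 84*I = (s + 2)*(s - 7*I)*(s - 6*I)*(s + I)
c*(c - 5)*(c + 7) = c^3 + 2*c^2 - 35*c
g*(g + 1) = g^2 + g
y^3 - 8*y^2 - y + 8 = (y - 8)*(y - 1)*(y + 1)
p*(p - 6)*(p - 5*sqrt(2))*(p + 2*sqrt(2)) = p^4 - 6*p^3 - 3*sqrt(2)*p^3 - 20*p^2 + 18*sqrt(2)*p^2 + 120*p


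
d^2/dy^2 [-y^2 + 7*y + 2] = -2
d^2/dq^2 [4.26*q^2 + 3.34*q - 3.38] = 8.52000000000000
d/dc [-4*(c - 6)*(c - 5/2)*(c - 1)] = -12*c^2 + 76*c - 94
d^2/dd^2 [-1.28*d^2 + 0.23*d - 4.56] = -2.56000000000000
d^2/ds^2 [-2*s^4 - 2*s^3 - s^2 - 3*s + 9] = -24*s^2 - 12*s - 2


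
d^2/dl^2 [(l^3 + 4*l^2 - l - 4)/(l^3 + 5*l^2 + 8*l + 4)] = 2*(-l - 20)/(l^4 + 8*l^3 + 24*l^2 + 32*l + 16)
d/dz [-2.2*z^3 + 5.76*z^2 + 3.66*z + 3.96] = -6.6*z^2 + 11.52*z + 3.66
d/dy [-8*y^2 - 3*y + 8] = -16*y - 3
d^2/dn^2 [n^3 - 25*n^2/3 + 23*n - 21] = 6*n - 50/3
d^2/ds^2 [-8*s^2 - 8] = -16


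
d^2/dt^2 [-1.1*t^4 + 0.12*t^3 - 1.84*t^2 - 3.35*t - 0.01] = -13.2*t^2 + 0.72*t - 3.68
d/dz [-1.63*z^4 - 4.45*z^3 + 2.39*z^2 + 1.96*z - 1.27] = -6.52*z^3 - 13.35*z^2 + 4.78*z + 1.96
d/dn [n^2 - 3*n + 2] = 2*n - 3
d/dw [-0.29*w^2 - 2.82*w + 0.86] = -0.58*w - 2.82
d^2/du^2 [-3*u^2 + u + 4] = -6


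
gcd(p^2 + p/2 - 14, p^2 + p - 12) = p + 4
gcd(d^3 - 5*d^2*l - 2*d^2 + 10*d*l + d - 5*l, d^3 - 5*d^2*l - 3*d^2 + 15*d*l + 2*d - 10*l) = d^2 - 5*d*l - d + 5*l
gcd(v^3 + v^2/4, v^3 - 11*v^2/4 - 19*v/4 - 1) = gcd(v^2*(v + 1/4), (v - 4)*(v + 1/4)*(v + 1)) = v + 1/4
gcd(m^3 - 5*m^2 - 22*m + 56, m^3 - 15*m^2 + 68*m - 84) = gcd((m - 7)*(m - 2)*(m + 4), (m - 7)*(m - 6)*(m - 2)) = m^2 - 9*m + 14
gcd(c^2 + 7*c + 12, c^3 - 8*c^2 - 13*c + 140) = c + 4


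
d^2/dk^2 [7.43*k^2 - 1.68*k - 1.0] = 14.8600000000000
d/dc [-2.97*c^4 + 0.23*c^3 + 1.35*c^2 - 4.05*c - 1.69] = -11.88*c^3 + 0.69*c^2 + 2.7*c - 4.05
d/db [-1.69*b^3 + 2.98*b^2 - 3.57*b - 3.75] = -5.07*b^2 + 5.96*b - 3.57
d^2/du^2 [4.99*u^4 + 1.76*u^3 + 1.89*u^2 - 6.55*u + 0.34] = 59.88*u^2 + 10.56*u + 3.78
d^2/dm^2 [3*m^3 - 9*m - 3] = 18*m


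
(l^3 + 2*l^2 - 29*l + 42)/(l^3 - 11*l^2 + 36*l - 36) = (l + 7)/(l - 6)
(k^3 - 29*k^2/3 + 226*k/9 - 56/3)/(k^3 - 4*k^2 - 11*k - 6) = (9*k^2 - 33*k + 28)/(9*(k^2 + 2*k + 1))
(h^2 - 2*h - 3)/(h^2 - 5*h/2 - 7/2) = 2*(h - 3)/(2*h - 7)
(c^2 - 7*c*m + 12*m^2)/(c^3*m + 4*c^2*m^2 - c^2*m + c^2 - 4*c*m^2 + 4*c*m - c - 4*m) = (c^2 - 7*c*m + 12*m^2)/(c^3*m + 4*c^2*m^2 - c^2*m + c^2 - 4*c*m^2 + 4*c*m - c - 4*m)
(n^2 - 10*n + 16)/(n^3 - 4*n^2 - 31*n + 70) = (n - 8)/(n^2 - 2*n - 35)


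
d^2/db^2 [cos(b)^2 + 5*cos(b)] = -5*cos(b) - 2*cos(2*b)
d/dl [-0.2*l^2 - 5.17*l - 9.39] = -0.4*l - 5.17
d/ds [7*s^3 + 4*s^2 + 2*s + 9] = 21*s^2 + 8*s + 2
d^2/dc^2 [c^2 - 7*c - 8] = 2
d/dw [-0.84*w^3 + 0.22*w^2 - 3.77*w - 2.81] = -2.52*w^2 + 0.44*w - 3.77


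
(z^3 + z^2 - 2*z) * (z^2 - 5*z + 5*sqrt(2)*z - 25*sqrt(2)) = z^5 - 4*z^4 + 5*sqrt(2)*z^4 - 20*sqrt(2)*z^3 - 7*z^3 - 35*sqrt(2)*z^2 + 10*z^2 + 50*sqrt(2)*z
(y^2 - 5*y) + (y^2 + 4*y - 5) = 2*y^2 - y - 5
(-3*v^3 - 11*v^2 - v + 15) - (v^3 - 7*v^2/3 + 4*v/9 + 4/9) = -4*v^3 - 26*v^2/3 - 13*v/9 + 131/9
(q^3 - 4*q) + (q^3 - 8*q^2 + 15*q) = 2*q^3 - 8*q^2 + 11*q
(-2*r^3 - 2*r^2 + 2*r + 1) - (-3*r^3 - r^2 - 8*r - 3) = r^3 - r^2 + 10*r + 4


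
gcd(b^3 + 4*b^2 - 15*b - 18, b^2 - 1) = b + 1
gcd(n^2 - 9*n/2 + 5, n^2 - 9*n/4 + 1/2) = n - 2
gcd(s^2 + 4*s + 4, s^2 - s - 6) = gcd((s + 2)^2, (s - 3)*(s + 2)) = s + 2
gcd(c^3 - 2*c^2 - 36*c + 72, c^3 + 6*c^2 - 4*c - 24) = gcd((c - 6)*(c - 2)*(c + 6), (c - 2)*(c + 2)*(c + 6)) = c^2 + 4*c - 12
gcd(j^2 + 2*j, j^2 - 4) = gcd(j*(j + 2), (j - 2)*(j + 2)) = j + 2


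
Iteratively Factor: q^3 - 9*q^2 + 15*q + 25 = (q + 1)*(q^2 - 10*q + 25) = (q - 5)*(q + 1)*(q - 5)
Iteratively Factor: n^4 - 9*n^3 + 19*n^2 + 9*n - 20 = (n - 1)*(n^3 - 8*n^2 + 11*n + 20) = (n - 4)*(n - 1)*(n^2 - 4*n - 5) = (n - 5)*(n - 4)*(n - 1)*(n + 1)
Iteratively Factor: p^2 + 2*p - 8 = (p + 4)*(p - 2)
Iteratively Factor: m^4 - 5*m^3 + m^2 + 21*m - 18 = (m + 2)*(m^3 - 7*m^2 + 15*m - 9) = (m - 1)*(m + 2)*(m^2 - 6*m + 9) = (m - 3)*(m - 1)*(m + 2)*(m - 3)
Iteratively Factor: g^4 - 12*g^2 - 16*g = (g - 4)*(g^3 + 4*g^2 + 4*g) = (g - 4)*(g + 2)*(g^2 + 2*g) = g*(g - 4)*(g + 2)*(g + 2)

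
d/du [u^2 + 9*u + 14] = 2*u + 9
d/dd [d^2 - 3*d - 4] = 2*d - 3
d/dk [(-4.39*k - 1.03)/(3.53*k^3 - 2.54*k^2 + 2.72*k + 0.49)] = (30.9934*k^3 - 0.242899999999999*k^2 - 5.2324*k + 0.6505)/(12.4609*k^6 - 17.9324*k^5 + 25.6548*k^4 - 10.3582*k^3 + 4.9092*k^2 + 2.6656*k + 0.2401)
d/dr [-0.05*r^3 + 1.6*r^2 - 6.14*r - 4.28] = -0.15*r^2 + 3.2*r - 6.14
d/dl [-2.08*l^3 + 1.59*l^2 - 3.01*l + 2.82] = -6.24*l^2 + 3.18*l - 3.01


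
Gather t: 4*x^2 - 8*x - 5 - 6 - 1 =4*x^2 - 8*x - 12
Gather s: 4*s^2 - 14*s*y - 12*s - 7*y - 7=4*s^2 + s*(-14*y - 12) - 7*y - 7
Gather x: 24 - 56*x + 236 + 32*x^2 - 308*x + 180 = 32*x^2 - 364*x + 440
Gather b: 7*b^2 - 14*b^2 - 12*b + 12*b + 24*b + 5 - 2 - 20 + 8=-7*b^2 + 24*b - 9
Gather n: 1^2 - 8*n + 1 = 2 - 8*n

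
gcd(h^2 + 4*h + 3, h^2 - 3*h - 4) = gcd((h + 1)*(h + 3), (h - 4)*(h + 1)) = h + 1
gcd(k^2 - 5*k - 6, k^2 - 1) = k + 1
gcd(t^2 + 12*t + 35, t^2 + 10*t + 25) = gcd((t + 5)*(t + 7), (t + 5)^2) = t + 5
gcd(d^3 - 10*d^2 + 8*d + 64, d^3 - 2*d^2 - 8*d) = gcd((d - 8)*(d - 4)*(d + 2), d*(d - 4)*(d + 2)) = d^2 - 2*d - 8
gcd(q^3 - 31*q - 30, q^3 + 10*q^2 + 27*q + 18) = q + 1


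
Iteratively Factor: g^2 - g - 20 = (g + 4)*(g - 5)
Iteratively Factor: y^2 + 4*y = (y)*(y + 4)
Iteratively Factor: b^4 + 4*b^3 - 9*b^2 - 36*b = (b + 3)*(b^3 + b^2 - 12*b) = (b - 3)*(b + 3)*(b^2 + 4*b) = (b - 3)*(b + 3)*(b + 4)*(b)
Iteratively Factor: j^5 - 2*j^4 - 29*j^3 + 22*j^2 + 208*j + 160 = (j - 4)*(j^4 + 2*j^3 - 21*j^2 - 62*j - 40) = (j - 4)*(j + 4)*(j^3 - 2*j^2 - 13*j - 10) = (j - 4)*(j + 2)*(j + 4)*(j^2 - 4*j - 5) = (j - 5)*(j - 4)*(j + 2)*(j + 4)*(j + 1)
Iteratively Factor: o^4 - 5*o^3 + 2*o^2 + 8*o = (o - 4)*(o^3 - o^2 - 2*o) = (o - 4)*(o + 1)*(o^2 - 2*o) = (o - 4)*(o - 2)*(o + 1)*(o)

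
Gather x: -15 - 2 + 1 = -16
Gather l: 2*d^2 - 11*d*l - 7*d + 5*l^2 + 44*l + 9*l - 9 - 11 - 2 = 2*d^2 - 7*d + 5*l^2 + l*(53 - 11*d) - 22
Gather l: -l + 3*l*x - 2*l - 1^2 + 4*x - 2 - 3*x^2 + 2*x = l*(3*x - 3) - 3*x^2 + 6*x - 3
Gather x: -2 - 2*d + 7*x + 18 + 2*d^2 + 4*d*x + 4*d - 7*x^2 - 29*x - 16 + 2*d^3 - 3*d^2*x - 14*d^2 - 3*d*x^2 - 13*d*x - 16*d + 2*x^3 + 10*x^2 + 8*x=2*d^3 - 12*d^2 - 14*d + 2*x^3 + x^2*(3 - 3*d) + x*(-3*d^2 - 9*d - 14)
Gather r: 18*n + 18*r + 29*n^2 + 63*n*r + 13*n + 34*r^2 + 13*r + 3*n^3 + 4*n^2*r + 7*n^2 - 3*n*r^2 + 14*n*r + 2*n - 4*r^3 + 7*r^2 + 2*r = 3*n^3 + 36*n^2 + 33*n - 4*r^3 + r^2*(41 - 3*n) + r*(4*n^2 + 77*n + 33)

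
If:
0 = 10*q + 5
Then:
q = -1/2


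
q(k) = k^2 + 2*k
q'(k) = 2*k + 2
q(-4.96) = 14.68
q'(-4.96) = -7.92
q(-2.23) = 0.51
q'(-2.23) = -2.46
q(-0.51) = -0.76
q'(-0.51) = 0.98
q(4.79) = 32.52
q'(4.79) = 11.58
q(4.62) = 30.58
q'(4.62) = 11.24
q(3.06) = 15.48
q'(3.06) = 8.12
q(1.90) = 7.41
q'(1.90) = 5.80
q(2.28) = 9.76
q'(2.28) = 6.56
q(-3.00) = 3.00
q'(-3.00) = -4.00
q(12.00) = 168.00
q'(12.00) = 26.00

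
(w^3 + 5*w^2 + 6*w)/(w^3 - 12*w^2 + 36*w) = (w^2 + 5*w + 6)/(w^2 - 12*w + 36)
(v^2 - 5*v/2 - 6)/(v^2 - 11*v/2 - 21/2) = (v - 4)/(v - 7)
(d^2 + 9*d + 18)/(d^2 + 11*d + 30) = (d + 3)/(d + 5)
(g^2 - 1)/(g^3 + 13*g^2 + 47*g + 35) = (g - 1)/(g^2 + 12*g + 35)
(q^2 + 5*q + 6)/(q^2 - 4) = (q + 3)/(q - 2)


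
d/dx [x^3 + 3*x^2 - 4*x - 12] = 3*x^2 + 6*x - 4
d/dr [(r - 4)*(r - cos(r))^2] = (r - cos(r))*(r + (2*r - 8)*(sin(r) + 1) - cos(r))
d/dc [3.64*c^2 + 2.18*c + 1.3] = 7.28*c + 2.18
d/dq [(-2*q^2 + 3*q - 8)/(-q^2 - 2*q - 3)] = (7*q^2 - 4*q - 25)/(q^4 + 4*q^3 + 10*q^2 + 12*q + 9)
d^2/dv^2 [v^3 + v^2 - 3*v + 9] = 6*v + 2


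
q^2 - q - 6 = (q - 3)*(q + 2)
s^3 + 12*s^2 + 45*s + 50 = (s + 2)*(s + 5)^2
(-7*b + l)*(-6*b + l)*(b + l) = 42*b^3 + 29*b^2*l - 12*b*l^2 + l^3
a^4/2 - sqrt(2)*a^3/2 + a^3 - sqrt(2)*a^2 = a^2*(a/2 + 1)*(a - sqrt(2))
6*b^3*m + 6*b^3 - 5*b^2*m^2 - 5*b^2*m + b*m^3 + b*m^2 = (-3*b + m)*(-2*b + m)*(b*m + b)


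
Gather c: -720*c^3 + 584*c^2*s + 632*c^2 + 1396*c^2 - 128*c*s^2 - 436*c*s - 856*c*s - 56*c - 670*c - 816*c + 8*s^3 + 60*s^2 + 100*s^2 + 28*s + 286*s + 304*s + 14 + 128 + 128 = -720*c^3 + c^2*(584*s + 2028) + c*(-128*s^2 - 1292*s - 1542) + 8*s^3 + 160*s^2 + 618*s + 270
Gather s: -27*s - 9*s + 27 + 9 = 36 - 36*s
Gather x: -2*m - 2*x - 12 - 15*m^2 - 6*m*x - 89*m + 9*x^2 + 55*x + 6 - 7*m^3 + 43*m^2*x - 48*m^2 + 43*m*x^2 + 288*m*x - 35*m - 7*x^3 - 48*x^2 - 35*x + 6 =-7*m^3 - 63*m^2 - 126*m - 7*x^3 + x^2*(43*m - 39) + x*(43*m^2 + 282*m + 18)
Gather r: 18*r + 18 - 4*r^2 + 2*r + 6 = -4*r^2 + 20*r + 24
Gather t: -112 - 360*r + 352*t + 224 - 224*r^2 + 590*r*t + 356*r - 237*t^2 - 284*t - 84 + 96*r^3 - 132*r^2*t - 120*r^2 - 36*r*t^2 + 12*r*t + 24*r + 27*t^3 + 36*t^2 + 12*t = 96*r^3 - 344*r^2 + 20*r + 27*t^3 + t^2*(-36*r - 201) + t*(-132*r^2 + 602*r + 80) + 28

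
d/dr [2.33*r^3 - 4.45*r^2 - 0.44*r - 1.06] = 6.99*r^2 - 8.9*r - 0.44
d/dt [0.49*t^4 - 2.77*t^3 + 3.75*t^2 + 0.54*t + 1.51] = 1.96*t^3 - 8.31*t^2 + 7.5*t + 0.54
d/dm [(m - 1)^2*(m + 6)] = (m - 1)*(3*m + 11)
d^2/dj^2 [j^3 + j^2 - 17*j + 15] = 6*j + 2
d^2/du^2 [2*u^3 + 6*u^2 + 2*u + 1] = 12*u + 12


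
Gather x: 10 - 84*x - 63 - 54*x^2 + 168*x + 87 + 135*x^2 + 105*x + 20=81*x^2 + 189*x + 54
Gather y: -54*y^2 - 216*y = -54*y^2 - 216*y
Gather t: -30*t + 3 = 3 - 30*t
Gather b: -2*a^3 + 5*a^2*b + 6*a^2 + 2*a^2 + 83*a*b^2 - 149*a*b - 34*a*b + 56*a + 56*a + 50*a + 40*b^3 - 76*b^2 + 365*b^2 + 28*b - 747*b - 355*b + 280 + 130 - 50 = -2*a^3 + 8*a^2 + 162*a + 40*b^3 + b^2*(83*a + 289) + b*(5*a^2 - 183*a - 1074) + 360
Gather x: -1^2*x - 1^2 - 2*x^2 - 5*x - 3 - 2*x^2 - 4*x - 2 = -4*x^2 - 10*x - 6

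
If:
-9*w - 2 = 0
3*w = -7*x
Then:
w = -2/9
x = 2/21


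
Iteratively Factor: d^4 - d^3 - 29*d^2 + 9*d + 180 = (d - 3)*(d^3 + 2*d^2 - 23*d - 60) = (d - 5)*(d - 3)*(d^2 + 7*d + 12) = (d - 5)*(d - 3)*(d + 4)*(d + 3)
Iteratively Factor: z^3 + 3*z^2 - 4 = (z + 2)*(z^2 + z - 2) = (z - 1)*(z + 2)*(z + 2)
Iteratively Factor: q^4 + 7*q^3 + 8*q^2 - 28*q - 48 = (q + 4)*(q^3 + 3*q^2 - 4*q - 12) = (q - 2)*(q + 4)*(q^2 + 5*q + 6) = (q - 2)*(q + 2)*(q + 4)*(q + 3)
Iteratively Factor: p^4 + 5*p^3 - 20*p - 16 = (p - 2)*(p^3 + 7*p^2 + 14*p + 8) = (p - 2)*(p + 1)*(p^2 + 6*p + 8) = (p - 2)*(p + 1)*(p + 4)*(p + 2)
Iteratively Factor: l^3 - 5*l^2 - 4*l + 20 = (l - 5)*(l^2 - 4) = (l - 5)*(l - 2)*(l + 2)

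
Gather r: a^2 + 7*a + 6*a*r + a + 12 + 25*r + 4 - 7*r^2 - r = a^2 + 8*a - 7*r^2 + r*(6*a + 24) + 16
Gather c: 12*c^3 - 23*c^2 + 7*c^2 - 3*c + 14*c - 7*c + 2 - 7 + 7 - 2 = 12*c^3 - 16*c^2 + 4*c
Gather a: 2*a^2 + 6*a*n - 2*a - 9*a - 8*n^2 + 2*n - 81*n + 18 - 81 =2*a^2 + a*(6*n - 11) - 8*n^2 - 79*n - 63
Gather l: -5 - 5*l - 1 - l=-6*l - 6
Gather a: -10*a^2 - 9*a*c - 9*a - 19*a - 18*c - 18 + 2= -10*a^2 + a*(-9*c - 28) - 18*c - 16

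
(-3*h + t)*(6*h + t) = -18*h^2 + 3*h*t + t^2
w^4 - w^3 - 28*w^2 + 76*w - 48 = (w - 4)*(w - 2)*(w - 1)*(w + 6)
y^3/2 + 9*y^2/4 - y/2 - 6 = (y/2 + 1)*(y - 3/2)*(y + 4)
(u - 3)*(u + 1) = u^2 - 2*u - 3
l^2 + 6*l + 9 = (l + 3)^2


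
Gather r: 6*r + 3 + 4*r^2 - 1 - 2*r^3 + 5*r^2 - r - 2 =-2*r^3 + 9*r^2 + 5*r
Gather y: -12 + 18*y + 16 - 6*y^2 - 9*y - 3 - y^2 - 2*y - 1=-7*y^2 + 7*y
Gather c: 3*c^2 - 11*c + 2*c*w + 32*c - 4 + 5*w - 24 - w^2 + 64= 3*c^2 + c*(2*w + 21) - w^2 + 5*w + 36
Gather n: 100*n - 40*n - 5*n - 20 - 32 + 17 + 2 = 55*n - 33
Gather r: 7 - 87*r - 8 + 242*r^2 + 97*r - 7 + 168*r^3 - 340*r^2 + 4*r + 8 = 168*r^3 - 98*r^2 + 14*r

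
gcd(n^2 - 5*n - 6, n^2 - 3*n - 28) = 1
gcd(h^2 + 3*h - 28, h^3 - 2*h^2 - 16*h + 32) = h - 4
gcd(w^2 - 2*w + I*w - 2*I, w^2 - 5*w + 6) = w - 2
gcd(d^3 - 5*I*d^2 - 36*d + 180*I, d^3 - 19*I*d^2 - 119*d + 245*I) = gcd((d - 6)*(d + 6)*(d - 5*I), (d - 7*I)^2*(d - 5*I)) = d - 5*I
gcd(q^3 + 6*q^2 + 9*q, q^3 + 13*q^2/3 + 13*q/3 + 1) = q + 3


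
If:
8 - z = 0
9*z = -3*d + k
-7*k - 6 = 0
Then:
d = -170/7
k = -6/7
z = 8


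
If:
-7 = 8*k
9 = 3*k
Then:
No Solution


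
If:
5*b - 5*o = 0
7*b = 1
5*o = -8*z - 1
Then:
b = 1/7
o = 1/7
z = -3/14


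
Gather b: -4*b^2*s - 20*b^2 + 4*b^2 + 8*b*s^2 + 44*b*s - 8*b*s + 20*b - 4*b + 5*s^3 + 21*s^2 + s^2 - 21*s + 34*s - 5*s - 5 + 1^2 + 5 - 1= b^2*(-4*s - 16) + b*(8*s^2 + 36*s + 16) + 5*s^3 + 22*s^2 + 8*s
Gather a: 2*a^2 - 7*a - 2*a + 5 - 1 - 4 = 2*a^2 - 9*a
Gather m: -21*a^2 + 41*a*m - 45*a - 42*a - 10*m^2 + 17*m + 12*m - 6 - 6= -21*a^2 - 87*a - 10*m^2 + m*(41*a + 29) - 12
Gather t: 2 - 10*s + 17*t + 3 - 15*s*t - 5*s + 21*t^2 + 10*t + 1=-15*s + 21*t^2 + t*(27 - 15*s) + 6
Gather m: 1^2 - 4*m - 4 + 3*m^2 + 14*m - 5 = 3*m^2 + 10*m - 8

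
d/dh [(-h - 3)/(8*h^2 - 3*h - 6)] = (-8*h^2 + 3*h + (h + 3)*(16*h - 3) + 6)/(-8*h^2 + 3*h + 6)^2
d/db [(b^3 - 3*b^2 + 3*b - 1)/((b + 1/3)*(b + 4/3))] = 27*(3*b^4 + 10*b^3 - 20*b^2 - 2*b + 9)/(81*b^4 + 270*b^3 + 297*b^2 + 120*b + 16)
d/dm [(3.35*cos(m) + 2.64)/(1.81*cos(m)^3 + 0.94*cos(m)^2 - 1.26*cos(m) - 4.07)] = (12.127*cos(m)^3 + 17.4842*cos(m)^2 + 4.9632*cos(m) + 10.3081)*sin(m)/(3.2761*cos(m)^6 + 3.4028*cos(m)^5 - 3.6776*cos(m)^4 - 17.1022*cos(m)^3 - 6.064*cos(m)^2 + 10.2564*cos(m) + 16.5649)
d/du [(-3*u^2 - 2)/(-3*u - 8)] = 3*(3*u^2 + 16*u - 2)/(9*u^2 + 48*u + 64)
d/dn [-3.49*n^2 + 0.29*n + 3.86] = 0.29 - 6.98*n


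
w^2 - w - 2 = (w - 2)*(w + 1)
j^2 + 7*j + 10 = (j + 2)*(j + 5)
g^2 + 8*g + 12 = (g + 2)*(g + 6)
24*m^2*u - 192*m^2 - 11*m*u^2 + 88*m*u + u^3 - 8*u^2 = (-8*m + u)*(-3*m + u)*(u - 8)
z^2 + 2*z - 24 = (z - 4)*(z + 6)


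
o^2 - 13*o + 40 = (o - 8)*(o - 5)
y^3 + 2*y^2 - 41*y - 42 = (y - 6)*(y + 1)*(y + 7)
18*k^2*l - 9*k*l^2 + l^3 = l*(-6*k + l)*(-3*k + l)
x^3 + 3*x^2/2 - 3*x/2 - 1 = (x - 1)*(x + 1/2)*(x + 2)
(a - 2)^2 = a^2 - 4*a + 4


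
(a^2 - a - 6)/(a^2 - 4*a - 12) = (a - 3)/(a - 6)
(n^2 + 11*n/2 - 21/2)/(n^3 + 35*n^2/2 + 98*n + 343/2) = (2*n - 3)/(2*n^2 + 21*n + 49)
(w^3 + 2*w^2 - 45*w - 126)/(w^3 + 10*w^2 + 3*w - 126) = (w^2 - 4*w - 21)/(w^2 + 4*w - 21)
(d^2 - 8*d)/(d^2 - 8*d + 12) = d*(d - 8)/(d^2 - 8*d + 12)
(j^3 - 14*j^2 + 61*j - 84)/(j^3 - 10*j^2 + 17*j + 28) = (j - 3)/(j + 1)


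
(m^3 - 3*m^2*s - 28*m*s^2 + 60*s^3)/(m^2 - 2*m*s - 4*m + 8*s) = (m^2 - m*s - 30*s^2)/(m - 4)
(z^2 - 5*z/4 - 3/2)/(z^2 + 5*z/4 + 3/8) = 2*(z - 2)/(2*z + 1)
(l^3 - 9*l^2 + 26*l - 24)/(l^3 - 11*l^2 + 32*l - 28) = (l^2 - 7*l + 12)/(l^2 - 9*l + 14)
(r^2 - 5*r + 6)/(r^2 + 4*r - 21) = (r - 2)/(r + 7)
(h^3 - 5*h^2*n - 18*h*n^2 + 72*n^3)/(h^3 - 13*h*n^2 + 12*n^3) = (h - 6*n)/(h - n)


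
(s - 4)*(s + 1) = s^2 - 3*s - 4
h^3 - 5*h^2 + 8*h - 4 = (h - 2)^2*(h - 1)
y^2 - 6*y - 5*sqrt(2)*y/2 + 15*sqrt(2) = (y - 6)*(y - 5*sqrt(2)/2)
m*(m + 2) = m^2 + 2*m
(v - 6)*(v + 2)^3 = v^4 - 24*v^2 - 64*v - 48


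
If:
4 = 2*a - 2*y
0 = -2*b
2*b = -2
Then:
No Solution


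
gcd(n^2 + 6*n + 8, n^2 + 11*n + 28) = n + 4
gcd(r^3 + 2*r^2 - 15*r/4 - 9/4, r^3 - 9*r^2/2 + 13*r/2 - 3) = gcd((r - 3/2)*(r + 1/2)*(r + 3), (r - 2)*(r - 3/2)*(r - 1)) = r - 3/2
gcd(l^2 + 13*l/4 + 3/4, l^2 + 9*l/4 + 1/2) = l + 1/4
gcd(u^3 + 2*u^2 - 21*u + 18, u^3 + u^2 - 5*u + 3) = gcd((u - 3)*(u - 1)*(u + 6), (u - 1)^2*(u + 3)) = u - 1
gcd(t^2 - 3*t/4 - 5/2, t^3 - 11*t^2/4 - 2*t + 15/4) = t + 5/4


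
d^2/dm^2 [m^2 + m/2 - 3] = 2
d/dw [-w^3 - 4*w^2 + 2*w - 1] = -3*w^2 - 8*w + 2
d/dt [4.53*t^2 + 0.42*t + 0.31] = 9.06*t + 0.42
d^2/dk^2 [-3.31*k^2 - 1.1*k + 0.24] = -6.62000000000000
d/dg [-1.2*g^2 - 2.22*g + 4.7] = -2.4*g - 2.22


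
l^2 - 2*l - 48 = (l - 8)*(l + 6)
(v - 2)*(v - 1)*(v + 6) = v^3 + 3*v^2 - 16*v + 12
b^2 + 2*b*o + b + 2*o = (b + 1)*(b + 2*o)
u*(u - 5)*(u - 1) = u^3 - 6*u^2 + 5*u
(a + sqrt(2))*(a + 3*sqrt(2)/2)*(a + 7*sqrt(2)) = a^3 + 19*sqrt(2)*a^2/2 + 38*a + 21*sqrt(2)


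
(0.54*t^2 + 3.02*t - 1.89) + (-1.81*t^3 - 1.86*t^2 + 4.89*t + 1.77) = -1.81*t^3 - 1.32*t^2 + 7.91*t - 0.12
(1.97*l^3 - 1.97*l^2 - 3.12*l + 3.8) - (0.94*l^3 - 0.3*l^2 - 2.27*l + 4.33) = 1.03*l^3 - 1.67*l^2 - 0.85*l - 0.53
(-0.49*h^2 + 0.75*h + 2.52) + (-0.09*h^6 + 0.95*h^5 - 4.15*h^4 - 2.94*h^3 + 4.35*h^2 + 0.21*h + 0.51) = -0.09*h^6 + 0.95*h^5 - 4.15*h^4 - 2.94*h^3 + 3.86*h^2 + 0.96*h + 3.03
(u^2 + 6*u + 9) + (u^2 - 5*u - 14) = 2*u^2 + u - 5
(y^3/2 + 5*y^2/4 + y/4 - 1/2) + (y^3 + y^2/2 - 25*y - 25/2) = 3*y^3/2 + 7*y^2/4 - 99*y/4 - 13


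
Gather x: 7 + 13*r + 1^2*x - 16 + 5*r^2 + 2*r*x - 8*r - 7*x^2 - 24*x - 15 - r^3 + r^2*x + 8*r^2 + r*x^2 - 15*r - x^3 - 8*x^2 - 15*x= -r^3 + 13*r^2 - 10*r - x^3 + x^2*(r - 15) + x*(r^2 + 2*r - 38) - 24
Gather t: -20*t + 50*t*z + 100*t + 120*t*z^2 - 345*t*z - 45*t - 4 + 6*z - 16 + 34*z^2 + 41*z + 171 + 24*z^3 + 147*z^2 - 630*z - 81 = t*(120*z^2 - 295*z + 35) + 24*z^3 + 181*z^2 - 583*z + 70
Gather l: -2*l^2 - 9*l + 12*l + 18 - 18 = -2*l^2 + 3*l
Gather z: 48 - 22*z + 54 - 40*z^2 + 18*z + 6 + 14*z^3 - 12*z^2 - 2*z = 14*z^3 - 52*z^2 - 6*z + 108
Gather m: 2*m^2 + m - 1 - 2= 2*m^2 + m - 3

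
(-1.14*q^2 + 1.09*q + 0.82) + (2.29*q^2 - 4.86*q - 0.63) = 1.15*q^2 - 3.77*q + 0.19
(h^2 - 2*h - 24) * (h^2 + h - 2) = h^4 - h^3 - 28*h^2 - 20*h + 48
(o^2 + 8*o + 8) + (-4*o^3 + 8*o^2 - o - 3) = -4*o^3 + 9*o^2 + 7*o + 5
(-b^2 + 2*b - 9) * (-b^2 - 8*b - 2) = b^4 + 6*b^3 - 5*b^2 + 68*b + 18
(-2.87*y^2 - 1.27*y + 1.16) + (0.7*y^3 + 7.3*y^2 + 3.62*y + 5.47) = 0.7*y^3 + 4.43*y^2 + 2.35*y + 6.63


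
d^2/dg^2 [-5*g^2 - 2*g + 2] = -10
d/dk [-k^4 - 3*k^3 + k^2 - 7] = k*(-4*k^2 - 9*k + 2)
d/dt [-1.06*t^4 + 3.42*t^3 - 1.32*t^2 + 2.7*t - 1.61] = -4.24*t^3 + 10.26*t^2 - 2.64*t + 2.7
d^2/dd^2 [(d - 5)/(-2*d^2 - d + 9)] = 2*(-(d - 5)*(4*d + 1)^2 + 3*(2*d - 3)*(2*d^2 + d - 9))/(2*d^2 + d - 9)^3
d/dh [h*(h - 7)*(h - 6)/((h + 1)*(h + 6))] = (h^4 + 14*h^3 - 115*h^2 - 156*h + 252)/(h^4 + 14*h^3 + 61*h^2 + 84*h + 36)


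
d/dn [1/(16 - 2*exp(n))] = exp(n)/(2*(exp(n) - 8)^2)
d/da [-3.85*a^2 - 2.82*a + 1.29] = -7.7*a - 2.82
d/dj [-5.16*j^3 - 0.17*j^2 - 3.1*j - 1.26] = -15.48*j^2 - 0.34*j - 3.1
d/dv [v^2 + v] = 2*v + 1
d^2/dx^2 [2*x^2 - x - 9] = 4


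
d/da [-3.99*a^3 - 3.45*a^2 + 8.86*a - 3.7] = -11.97*a^2 - 6.9*a + 8.86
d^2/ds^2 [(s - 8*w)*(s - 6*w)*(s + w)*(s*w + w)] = 2*w*(6*s^2 - 39*s*w + 3*s + 34*w^2 - 13*w)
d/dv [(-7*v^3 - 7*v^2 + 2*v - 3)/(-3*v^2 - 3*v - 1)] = (21*v^4 + 42*v^3 + 48*v^2 - 4*v - 11)/(9*v^4 + 18*v^3 + 15*v^2 + 6*v + 1)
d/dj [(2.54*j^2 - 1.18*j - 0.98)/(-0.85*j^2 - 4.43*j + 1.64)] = (-12.2552*j^2 + 6.6652*j - 6.2766)/(0.7225*j^4 + 7.531*j^3 + 16.8369*j^2 - 14.5304*j + 2.6896)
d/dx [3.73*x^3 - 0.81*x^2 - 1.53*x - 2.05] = 11.19*x^2 - 1.62*x - 1.53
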